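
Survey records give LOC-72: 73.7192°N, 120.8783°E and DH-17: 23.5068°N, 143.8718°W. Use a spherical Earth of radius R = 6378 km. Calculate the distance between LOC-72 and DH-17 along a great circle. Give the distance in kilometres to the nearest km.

Δφ = -50.2124°,  Δλ = 95.2499°
a = sin²(Δφ/2) + cos φ₁ cos φ₂ sin²(Δλ/2) = 0.320330
c = 2·arcsin(√a) = 1.203235 rad = 68.9403°
d = R·c = 6378 × 1.203235 = 7674.2 km

7674 km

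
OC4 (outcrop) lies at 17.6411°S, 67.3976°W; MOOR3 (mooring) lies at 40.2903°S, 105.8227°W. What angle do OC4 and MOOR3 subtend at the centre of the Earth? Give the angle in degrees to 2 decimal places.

40.05°

Δφ = -22.6492°,  Δλ = -38.4251°
a = sin²(Δφ/2) + cos φ₁ cos φ₂ sin²(Δλ/2) = 0.117276
c = 2·arcsin(√a) = 0.699060 rad = 40.0532°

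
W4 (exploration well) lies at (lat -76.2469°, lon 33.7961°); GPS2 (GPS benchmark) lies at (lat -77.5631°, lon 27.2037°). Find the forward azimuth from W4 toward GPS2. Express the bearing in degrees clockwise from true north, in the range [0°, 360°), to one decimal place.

Δλ = -6.5924°
y = sin Δλ · cos φ₂ = -0.024725
x = cos φ₁ sin φ₂ − sin φ₁ cos φ₂ cos Δλ = -0.024353
θ = atan2(y, x) = -134.5659° → 225.4341° (mod 360°)

225.4°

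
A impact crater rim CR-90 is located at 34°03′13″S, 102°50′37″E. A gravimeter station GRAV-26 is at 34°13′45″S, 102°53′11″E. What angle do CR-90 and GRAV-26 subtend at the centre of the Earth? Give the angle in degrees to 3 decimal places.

0.179°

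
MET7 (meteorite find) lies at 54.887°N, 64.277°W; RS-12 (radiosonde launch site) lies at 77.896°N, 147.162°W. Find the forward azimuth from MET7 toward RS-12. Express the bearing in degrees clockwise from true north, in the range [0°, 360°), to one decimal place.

Δλ = -82.8850°
y = sin Δλ · cos φ₂ = -0.208072
x = cos φ₁ sin φ₂ − sin φ₁ cos φ₂ cos Δλ = 0.541158
θ = atan2(y, x) = -21.0315° → 338.9685° (mod 360°)

339.0°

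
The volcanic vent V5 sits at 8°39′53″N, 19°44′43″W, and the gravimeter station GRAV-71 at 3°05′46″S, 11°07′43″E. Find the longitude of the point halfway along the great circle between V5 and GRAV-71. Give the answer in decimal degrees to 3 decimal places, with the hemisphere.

4.229°W

V5: φ = +8.66472°, λ = -19.74528°
GRAV-71: φ = -3.09611°, λ = +11.12861°
Bx = cos φ₂ cos Δλ = 0.857046,  By = cos φ₂ sin Δλ = 0.512401
φₘ = atan2(sin φ₁ + sin φ₂, √((cos φ₁ + Bx)² + By²)) = 2.88834°
λₘ = λ₁ + atan2(By, cos φ₁ + Bx) = -4.22908°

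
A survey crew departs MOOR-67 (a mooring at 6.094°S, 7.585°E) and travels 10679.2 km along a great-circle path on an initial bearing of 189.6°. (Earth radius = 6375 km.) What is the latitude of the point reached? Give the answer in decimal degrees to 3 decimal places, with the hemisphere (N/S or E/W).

74.586°S

δ = d/R = 10679.2/6375 = 1.675169 rad
φ₂ = arcsin(sin φ₁ cos δ + cos φ₁ sin δ cos θ)
   = arcsin(-0.10616·-0.10418 + 0.99435·0.99456·-0.98600) = -74.58565°
λ₂ = λ₁ + atan2(sin θ sin δ cos φ₁, cos δ − sin φ₁ sin φ₂) = -133.80519°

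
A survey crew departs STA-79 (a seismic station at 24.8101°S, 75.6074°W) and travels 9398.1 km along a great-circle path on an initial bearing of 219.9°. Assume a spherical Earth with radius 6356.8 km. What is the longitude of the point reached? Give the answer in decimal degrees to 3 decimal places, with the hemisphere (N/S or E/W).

δ = d/R = 9398.1/6356.8 = 1.478433 rad
φ₂ = arcsin(sin φ₁ cos δ + cos φ₁ sin δ cos θ)
   = arcsin(-0.41961·0.09223 + 0.90770·0.99574·-0.76717) = -47.06208°
λ₂ = λ₁ + atan2(sin θ sin δ cos φ₁, cos δ − sin φ₁ sin φ₂) = 174.04907°

174.049°E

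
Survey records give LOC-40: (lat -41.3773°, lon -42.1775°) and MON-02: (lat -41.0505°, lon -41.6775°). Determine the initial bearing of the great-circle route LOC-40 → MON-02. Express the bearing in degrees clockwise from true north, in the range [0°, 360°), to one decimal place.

49.2°

Δλ = 0.5000°
y = sin Δλ · cos φ₂ = 0.006581
x = cos φ₁ sin φ₂ − sin φ₁ cos φ₂ cos Δλ = 0.005685
θ = atan2(y, x) = 49.1791° → 49.1791° (mod 360°)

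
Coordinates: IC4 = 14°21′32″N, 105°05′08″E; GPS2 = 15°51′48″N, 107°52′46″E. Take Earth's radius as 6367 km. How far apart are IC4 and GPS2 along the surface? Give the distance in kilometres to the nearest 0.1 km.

IC4: φ = +14.35889°, λ = +105.08556°
GPS2: φ = +15.86333°, λ = +107.87944°
Δφ = 1.5044°,  Δλ = 2.7939°
a = sin²(Δφ/2) + cos φ₁ cos φ₂ sin²(Δλ/2) = 0.000726
c = 2·arcsin(√a) = 0.053902 rad = 3.0884°
d = R·c = 6367 × 0.053902 = 343.2 km

343.2 km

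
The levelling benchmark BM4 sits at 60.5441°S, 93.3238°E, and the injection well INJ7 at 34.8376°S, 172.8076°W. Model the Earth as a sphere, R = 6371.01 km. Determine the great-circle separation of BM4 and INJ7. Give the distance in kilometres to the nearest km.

6889 km

Δφ = 25.7065°,  Δλ = 93.8686°
a = sin²(Δφ/2) + cos φ₁ cos φ₂ sin²(Δλ/2) = 0.264911
c = 2·arcsin(√a) = 1.081304 rad = 61.9542°
d = R·c = 6371.01 × 1.081304 = 6889.0 km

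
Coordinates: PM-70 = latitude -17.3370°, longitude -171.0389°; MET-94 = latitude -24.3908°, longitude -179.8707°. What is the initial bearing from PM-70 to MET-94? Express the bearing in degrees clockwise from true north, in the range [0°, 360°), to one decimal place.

228.0°

Δλ = -8.8318°
y = sin Δλ · cos φ₂ = -0.139831
x = cos φ₁ sin φ₂ − sin φ₁ cos φ₂ cos Δλ = -0.126019
θ = atan2(y, x) = -132.0259° → 227.9741° (mod 360°)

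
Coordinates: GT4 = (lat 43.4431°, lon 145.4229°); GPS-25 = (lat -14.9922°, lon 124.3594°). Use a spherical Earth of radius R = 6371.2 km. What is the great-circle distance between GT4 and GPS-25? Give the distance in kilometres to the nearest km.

6843 km

Δφ = -58.4353°,  Δλ = -21.0635°
a = sin²(Δφ/2) + cos φ₁ cos φ₂ sin²(Δλ/2) = 0.261700
c = 2·arcsin(√a) = 1.074014 rad = 61.5365°
d = R·c = 6371.2 × 1.074014 = 6842.8 km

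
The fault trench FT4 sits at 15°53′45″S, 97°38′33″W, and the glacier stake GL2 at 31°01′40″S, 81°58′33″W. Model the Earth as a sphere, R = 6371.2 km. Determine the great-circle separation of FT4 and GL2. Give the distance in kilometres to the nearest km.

FT4: φ = -15.89583°, λ = -97.64250°
GL2: φ = -31.02778°, λ = -81.97583°
Δφ = -15.1319°,  Δλ = 15.6667°
a = sin²(Δφ/2) + cos φ₁ cos φ₂ sin²(Δλ/2) = 0.032645
c = 2·arcsin(√a) = 0.363356 rad = 20.8188°
d = R·c = 6371.2 × 0.363356 = 2315.0 km

2315 km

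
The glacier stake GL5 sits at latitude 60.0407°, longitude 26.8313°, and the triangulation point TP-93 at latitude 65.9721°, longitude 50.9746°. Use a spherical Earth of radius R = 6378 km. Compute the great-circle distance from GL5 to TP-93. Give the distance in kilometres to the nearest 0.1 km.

Δφ = 5.9314°,  Δλ = 24.1433°
a = sin²(Δφ/2) + cos φ₁ cos φ₂ sin²(Δλ/2) = 0.011570
c = 2·arcsin(√a) = 0.215549 rad = 12.3500°
d = R·c = 6378 × 0.215549 = 1374.8 km

1374.8 km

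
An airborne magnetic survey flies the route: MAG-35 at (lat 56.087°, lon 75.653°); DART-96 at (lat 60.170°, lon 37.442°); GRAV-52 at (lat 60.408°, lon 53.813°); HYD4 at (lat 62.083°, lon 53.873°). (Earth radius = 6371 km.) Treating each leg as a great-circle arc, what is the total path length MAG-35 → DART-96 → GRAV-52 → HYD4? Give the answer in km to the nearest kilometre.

3342 km

MAG-35→DART-96: c = 0.353989 rad, d = 2255.26 km
DART-96→GRAV-52: c = 0.141310 rad, d = 900.29 km
GRAV-52→HYD4: c = 0.029239 rad, d = 186.28 km
Total = 2255.26 + 900.29 + 186.28 = 3341.83 km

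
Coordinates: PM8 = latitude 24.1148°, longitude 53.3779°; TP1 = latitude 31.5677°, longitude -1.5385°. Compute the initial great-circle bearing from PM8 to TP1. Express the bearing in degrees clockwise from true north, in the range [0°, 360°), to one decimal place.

Δλ = -54.9164°
y = sin Δλ · cos φ₂ = -0.697222
x = cos φ₁ sin φ₂ − sin φ₁ cos φ₂ cos Δλ = 0.277737
θ = atan2(y, x) = -68.2803° → 291.7197° (mod 360°)

291.7°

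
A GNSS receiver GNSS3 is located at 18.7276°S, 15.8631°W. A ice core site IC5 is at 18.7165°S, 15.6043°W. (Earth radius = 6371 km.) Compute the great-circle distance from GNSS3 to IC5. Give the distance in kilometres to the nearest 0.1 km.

Δφ = 0.0111°,  Δλ = 0.2588°
a = sin²(Δφ/2) + cos φ₁ cos φ₂ sin²(Δλ/2) = 0.000005
c = 2·arcsin(√a) = 0.004282 rad = 0.2454°
d = R·c = 6371 × 0.004282 = 27.3 km

27.3 km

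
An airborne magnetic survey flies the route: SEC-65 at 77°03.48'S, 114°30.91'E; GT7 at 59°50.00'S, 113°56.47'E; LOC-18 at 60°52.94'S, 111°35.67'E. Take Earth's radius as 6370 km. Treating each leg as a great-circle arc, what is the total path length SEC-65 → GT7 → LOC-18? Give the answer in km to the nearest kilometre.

2089 km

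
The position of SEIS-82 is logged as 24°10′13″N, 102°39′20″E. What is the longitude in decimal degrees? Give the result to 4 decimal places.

102° + 39′/60 + 20″/3600 = 102 + 0.65000 + 0.00556 = 102.6556°

102.6556°E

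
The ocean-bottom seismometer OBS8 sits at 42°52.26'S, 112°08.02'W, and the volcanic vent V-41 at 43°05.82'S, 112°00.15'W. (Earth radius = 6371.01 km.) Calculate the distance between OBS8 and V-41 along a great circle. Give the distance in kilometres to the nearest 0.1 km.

OBS8: φ = -42.87100°, λ = -112.13367°
V-41: φ = -43.09700°, λ = -112.00250°
Δφ = -0.2260°,  Δλ = 0.1312°
a = sin²(Δφ/2) + cos φ₁ cos φ₂ sin²(Δλ/2) = 0.000005
c = 2·arcsin(√a) = 0.004285 rad = 0.2455°
d = R·c = 6371.01 × 0.004285 = 27.3 km

27.3 km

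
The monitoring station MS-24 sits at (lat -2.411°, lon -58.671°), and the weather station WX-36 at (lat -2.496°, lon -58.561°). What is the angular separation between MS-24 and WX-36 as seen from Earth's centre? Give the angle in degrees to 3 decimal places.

0.139°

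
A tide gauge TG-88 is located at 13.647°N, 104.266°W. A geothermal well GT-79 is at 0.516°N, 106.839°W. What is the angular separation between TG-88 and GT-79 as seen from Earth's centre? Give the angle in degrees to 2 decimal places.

13.38°

Δφ = -13.1310°,  Δλ = -2.5730°
a = sin²(Δφ/2) + cos φ₁ cos φ₂ sin²(Δλ/2) = 0.013563
c = 2·arcsin(√a) = 0.233452 rad = 13.3758°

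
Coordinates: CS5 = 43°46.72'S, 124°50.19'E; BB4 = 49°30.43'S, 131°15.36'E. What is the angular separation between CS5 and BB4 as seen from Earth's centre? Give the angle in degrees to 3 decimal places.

7.222°

CS5: φ = -43.77867°, λ = +124.83650°
BB4: φ = -49.50717°, λ = +131.25600°
Δφ = -5.7285°,  Δλ = 6.4195°
a = sin²(Δφ/2) + cos φ₁ cos φ₂ sin²(Δλ/2) = 0.003967
c = 2·arcsin(√a) = 0.126049 rad = 7.2221°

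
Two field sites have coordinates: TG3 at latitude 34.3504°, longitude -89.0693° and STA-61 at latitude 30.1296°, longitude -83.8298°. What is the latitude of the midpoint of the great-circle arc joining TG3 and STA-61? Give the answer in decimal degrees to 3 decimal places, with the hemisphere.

Bx = cos φ₂ cos Δλ = 0.861278,  By = cos φ₂ sin Δλ = 0.078981
φₘ = atan2(sin φ₁ + sin φ₂, √((cos φ₁ + Bx)² + By²)) = 32.26703°
λₘ = λ₁ + atan2(By, cos φ₁ + Bx) = -86.38862°

32.267°N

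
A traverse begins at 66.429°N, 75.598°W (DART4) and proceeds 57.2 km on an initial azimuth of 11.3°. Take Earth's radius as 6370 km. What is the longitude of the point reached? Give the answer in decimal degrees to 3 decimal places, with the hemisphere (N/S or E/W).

75.341°W

δ = d/R = 57.2/6370 = 0.008980 rad
φ₂ = arcsin(sin φ₁ cos δ + cos φ₁ sin δ cos θ)
   = arcsin(0.91657·0.99996 + 0.39989·0.00898·0.98061) = 66.93331°
λ₂ = λ₁ + atan2(sin θ sin δ cos φ₁, cos δ − sin φ₁ sin φ₂) = -75.34070°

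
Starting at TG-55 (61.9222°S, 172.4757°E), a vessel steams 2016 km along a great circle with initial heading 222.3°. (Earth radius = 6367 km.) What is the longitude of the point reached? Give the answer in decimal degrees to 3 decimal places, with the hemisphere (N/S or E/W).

δ = d/R = 2016/6367 = 0.316633 rad
φ₂ = arcsin(sin φ₁ cos δ + cos φ₁ sin δ cos θ)
   = arcsin(-0.88231·0.95029 + 0.47067·0.31137·-0.73963) = -71.23453°
λ₂ = λ₁ + atan2(sin θ sin δ cos φ₁, cos δ − sin φ₁ sin φ₂) = 131.82784°

131.828°E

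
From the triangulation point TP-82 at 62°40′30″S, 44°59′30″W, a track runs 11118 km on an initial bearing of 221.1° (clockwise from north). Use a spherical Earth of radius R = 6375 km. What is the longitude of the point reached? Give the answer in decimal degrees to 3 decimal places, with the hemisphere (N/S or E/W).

176.251°E

TP-82: φ = -62.67500°, λ = -44.99167°
δ = d/R = 11118/6375 = 1.744000 rad
φ₂ = arcsin(sin φ₁ cos δ + cos φ₁ sin δ cos θ)
   = arcsin(-0.88842·-0.17234 + 0.45904·0.98504·-0.75356) = -10.81446°
λ₂ = λ₁ + atan2(sin θ sin δ cos φ₁, cos δ − sin φ₁ sin φ₂) = 176.25086°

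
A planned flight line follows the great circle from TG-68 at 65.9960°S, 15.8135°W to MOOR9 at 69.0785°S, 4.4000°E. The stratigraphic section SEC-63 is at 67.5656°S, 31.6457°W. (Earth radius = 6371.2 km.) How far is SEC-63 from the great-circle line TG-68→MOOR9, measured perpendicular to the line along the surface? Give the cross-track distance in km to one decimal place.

563.5 km

δ₁₃ = central angle TG-68→SEC-63 = 0.111991 rad  (haversine)
θ₁₃ = bearing TG-68→SEC-63 = 248.689°,  θ₁₂ = bearing TG-68→MOOR9 = 120.908°
dₓₜ = R·arcsin(sin δ₁₃ · sin(θ₁₃ − θ₁₂)) = 6371.2·arcsin(0.11176·sin(127.781°)) = 563.490 km
|dₓₜ| = 563.490 km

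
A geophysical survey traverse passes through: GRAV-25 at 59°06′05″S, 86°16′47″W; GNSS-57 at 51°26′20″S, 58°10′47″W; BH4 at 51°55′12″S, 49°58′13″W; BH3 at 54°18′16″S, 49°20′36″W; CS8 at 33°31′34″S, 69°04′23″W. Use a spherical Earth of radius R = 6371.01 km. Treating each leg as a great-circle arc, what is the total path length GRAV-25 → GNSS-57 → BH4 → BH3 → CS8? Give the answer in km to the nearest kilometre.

5569 km

GRAV-25: φ = -59.10139°, λ = -86.27972°
GNSS-57: φ = -51.43889°, λ = -58.17972°
BH4: φ = -51.92000°, λ = -49.97028°
BH3: φ = -54.30444°, λ = -49.34333°
CS8: φ = -33.52611°, λ = -69.07306°
GRAV-25→GNSS-57: c = 0.306686 rad, d = 1953.90 km
GNSS-57→BH4: c = 0.089191 rad, d = 568.24 km
BH4→BH3: c = 0.042131 rad, d = 268.42 km
BH3→CS8: c = 0.436101 rad, d = 2778.40 km
Total = 1953.90 + 568.24 + 268.42 + 2778.40 = 5568.96 km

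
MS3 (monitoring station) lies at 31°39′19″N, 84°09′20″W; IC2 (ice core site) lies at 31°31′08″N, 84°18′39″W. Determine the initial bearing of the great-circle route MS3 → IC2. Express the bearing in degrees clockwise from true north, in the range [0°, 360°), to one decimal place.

224.2°

MS3: φ = +31.65528°, λ = -84.15556°
IC2: φ = +31.51889°, λ = -84.31083°
Δλ = -0.1553°
y = sin Δλ · cos φ₂ = -0.002310
x = cos φ₁ sin φ₂ − sin φ₁ cos φ₂ cos Δλ = -0.002379
θ = atan2(y, x) = -135.8371° → 224.1629° (mod 360°)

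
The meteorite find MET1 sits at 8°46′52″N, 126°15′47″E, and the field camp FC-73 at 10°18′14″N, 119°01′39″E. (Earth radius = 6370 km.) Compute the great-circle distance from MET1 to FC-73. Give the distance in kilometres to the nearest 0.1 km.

MET1: φ = +8.78111°, λ = +126.26306°
FC-73: φ = +10.30389°, λ = +119.02750°
Δφ = 1.5228°,  Δλ = -7.2356°
a = sin²(Δφ/2) + cos φ₁ cos φ₂ sin²(Δλ/2) = 0.004048
c = 2·arcsin(√a) = 0.127335 rad = 7.2958°
d = R·c = 6370 × 0.127335 = 811.1 km

811.1 km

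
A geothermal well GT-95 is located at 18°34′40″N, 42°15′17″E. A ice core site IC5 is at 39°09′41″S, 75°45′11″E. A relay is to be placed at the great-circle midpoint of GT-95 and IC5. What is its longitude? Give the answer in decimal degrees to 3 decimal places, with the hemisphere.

57.278°E

GT-95: φ = +18.57778°, λ = +42.25472°
IC5: φ = -39.16139°, λ = +75.75306°
Bx = cos φ₂ cos Δλ = 0.646583,  By = cos φ₂ sin Δλ = 0.427937
φₘ = atan2(sin φ₁ + sin φ₂, √((cos φ₁ + Bx)² + By²)) = -10.73263°
λₘ = λ₁ + atan2(By, cos φ₁ + Bx) = 57.27814°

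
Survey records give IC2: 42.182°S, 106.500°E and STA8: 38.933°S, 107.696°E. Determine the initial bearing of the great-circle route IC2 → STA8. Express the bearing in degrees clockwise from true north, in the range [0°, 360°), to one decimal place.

Δλ = 1.1960°
y = sin Δλ · cos φ₂ = 0.016236
x = cos φ₁ sin φ₂ − sin φ₁ cos φ₂ cos Δλ = 0.056562
θ = atan2(y, x) = 16.0165° → 16.0165° (mod 360°)

16.0°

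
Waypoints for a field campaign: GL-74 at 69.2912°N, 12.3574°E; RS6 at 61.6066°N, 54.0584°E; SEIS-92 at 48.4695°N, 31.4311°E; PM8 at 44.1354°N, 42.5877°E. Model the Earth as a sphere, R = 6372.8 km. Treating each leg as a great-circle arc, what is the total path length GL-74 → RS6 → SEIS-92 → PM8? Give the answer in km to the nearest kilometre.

GL-74→RS6: c = 0.322603 rad, d = 2055.88 km
RS6→SEIS-92: c = 0.318964 rad, d = 2032.69 km
SEIS-92→PM8: c = 0.154115 rad, d = 982.14 km
Total = 2055.88 + 2032.69 + 982.14 = 5070.72 km

5071 km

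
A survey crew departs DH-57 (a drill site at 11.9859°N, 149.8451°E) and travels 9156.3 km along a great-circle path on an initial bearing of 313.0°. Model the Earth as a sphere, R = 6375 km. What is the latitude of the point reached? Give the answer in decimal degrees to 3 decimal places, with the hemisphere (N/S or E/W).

δ = d/R = 9156.3/6375 = 1.436282 rad
φ₂ = arcsin(sin φ₁ cos δ + cos φ₁ sin δ cos θ)
   = arcsin(0.20767·0.13411 + 0.97820·0.99097·0.68200) = 43.54736°
λ₂ = λ₁ + atan2(sin θ sin δ cos φ₁, cos δ − sin φ₁ sin φ₂) = 59.12044°

43.547°N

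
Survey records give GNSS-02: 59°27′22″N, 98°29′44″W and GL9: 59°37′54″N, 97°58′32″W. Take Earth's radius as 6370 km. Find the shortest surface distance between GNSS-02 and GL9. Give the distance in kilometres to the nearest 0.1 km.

35.2 km

GNSS-02: φ = +59.45611°, λ = -98.49556°
GL9: φ = +59.63167°, λ = -97.97556°
Δφ = 0.1756°,  Δλ = 0.5200°
a = sin²(Δφ/2) + cos φ₁ cos φ₂ sin²(Δλ/2) = 0.000008
c = 2·arcsin(√a) = 0.005527 rad = 0.3167°
d = R·c = 6370 × 0.005527 = 35.2 km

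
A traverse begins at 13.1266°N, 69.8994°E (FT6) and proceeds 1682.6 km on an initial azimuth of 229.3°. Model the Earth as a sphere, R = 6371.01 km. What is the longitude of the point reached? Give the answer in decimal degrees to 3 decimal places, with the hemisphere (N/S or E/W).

δ = d/R = 1682.6/6371.01 = 0.264103 rad
φ₂ = arcsin(sin φ₁ cos δ + cos φ₁ sin δ cos θ)
   = arcsin(0.22710·0.96533 + 0.97387·0.26104·-0.65210) = 3.06399°
λ₂ = λ₁ + atan2(sin θ sin δ cos φ₁, cos δ − sin φ₁ sin φ₂) = 58.46832°

58.468°E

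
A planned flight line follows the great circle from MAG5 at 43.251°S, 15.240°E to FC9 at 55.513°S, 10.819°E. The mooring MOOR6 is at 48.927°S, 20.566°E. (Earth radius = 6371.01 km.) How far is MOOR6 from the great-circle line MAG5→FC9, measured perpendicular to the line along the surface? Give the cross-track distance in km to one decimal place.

509.9 km

δ₁₃ = central angle MAG5→MOOR6 = 0.118128 rad  (haversine)
θ₁₃ = bearing MAG5→MOOR6 = 148.837°,  θ₁₂ = bearing MAG5→FC9 = 191.552°
dₓₜ = R·arcsin(sin δ₁₃ · sin(θ₁₃ − θ₁₂)) = 6371.01·arcsin(0.11785·sin(-42.715°)) = -509.882 km
|dₓₜ| = 509.882 km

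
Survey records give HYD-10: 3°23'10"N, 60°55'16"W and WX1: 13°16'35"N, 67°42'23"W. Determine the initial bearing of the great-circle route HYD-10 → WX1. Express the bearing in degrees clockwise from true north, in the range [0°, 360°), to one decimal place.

HYD-10: φ = +3.38611°, λ = -60.92111°
WX1: φ = +13.27639°, λ = -67.70639°
Δλ = -6.7853°
y = sin Δλ · cos φ₂ = -0.114991
x = cos φ₁ sin φ₂ − sin φ₁ cos φ₂ cos Δλ = 0.172165
θ = atan2(y, x) = -33.7395° → 326.2605° (mod 360°)

326.3°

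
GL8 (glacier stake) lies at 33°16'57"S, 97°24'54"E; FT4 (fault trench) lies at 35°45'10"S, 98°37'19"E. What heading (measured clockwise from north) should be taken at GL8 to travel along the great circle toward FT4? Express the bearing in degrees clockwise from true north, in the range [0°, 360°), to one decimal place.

GL8: φ = -33.28250°, λ = +97.41500°
FT4: φ = -35.75278°, λ = +98.62194°
Δλ = 1.2069°
y = sin Δλ · cos φ₂ = 0.017094
x = cos φ₁ sin φ₂ − sin φ₁ cos φ₂ cos Δλ = -0.043200
θ = atan2(y, x) = 158.4115° → 158.4115° (mod 360°)

158.4°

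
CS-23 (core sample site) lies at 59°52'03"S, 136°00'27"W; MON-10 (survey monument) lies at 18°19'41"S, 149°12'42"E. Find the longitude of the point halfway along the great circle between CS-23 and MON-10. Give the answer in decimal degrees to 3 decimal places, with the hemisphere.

173.348°E

CS-23: φ = -59.86750°, λ = -136.00750°
MON-10: φ = -18.32806°, λ = +149.21167°
Bx = cos φ₂ cos Δλ = 0.249195,  By = cos φ₂ sin Δλ = -0.915979
φₘ = atan2(sin φ₁ + sin φ₂, √((cos φ₁ + Bx)² + By²)) = -44.87174°
λₘ = λ₁ + atan2(By, cos φ₁ + Bx) = 173.34775°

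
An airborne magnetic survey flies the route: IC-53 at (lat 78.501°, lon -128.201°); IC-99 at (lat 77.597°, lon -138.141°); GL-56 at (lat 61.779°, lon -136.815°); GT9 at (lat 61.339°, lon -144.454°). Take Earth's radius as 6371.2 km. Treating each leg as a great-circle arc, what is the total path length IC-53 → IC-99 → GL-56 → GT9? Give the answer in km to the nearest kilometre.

2416 km

IC-53→IC-99: c = 0.039174 rad, d = 249.59 km
IC-99→GL-56: c = 0.276176 rad, d = 1759.57 km
GL-56→GT9: c = 0.063922 rad, d = 407.26 km
Total = 249.59 + 1759.57 + 407.26 = 2416.42 km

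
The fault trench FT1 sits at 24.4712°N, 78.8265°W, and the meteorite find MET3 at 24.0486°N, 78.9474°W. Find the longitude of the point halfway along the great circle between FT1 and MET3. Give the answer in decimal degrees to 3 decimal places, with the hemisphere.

78.887°W

Bx = cos φ₂ cos Δλ = 0.913198,  By = cos φ₂ sin Δλ = -0.001927
φₘ = atan2(sin φ₁ + sin φ₂, √((cos φ₁ + Bx)² + By²)) = 24.25991°
λₘ = λ₁ + atan2(By, cos φ₁ + Bx) = -78.88705°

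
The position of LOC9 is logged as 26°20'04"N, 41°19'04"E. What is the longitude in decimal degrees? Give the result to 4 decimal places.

41.3178°E

41° + 19′/60 + 4″/3600 = 41 + 0.31667 + 0.00111 = 41.3178°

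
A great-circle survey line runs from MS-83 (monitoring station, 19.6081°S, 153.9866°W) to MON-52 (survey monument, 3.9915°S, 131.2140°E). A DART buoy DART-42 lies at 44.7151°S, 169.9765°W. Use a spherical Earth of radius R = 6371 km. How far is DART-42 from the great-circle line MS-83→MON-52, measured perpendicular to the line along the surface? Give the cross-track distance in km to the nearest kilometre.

2888 km

δ₁₃ = central angle MS-83→DART-42 = 0.495738 rad  (haversine)
θ₁₃ = bearing MS-83→DART-42 = 204.300°,  θ₁₂ = bearing MS-83→MON-52 = 271.321°
dₓₜ = R·arcsin(sin δ₁₃ · sin(θ₁₃ − θ₁₂)) = 6371·arcsin(0.47568·sin(-67.021°)) = -2887.978 km
|dₓₜ| = 2887.978 km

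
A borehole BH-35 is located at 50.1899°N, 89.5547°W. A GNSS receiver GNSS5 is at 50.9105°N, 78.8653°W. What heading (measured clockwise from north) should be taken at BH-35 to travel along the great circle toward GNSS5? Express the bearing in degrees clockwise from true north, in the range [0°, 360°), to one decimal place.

79.8°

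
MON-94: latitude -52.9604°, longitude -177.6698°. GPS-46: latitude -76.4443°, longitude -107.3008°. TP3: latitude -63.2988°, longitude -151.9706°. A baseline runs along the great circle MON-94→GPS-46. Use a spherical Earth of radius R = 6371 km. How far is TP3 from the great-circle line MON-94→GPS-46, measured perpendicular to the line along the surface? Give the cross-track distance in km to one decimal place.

611.8 km

δ₁₃ = central angle MON-94→TP3 = 0.294348 rad  (haversine)
θ₁₃ = bearing MON-94→TP3 = 137.806°,  θ₁₂ = bearing MON-94→GPS-46 = 157.104°
dₓₜ = R·arcsin(sin δ₁₃ · sin(θ₁₃ − θ₁₂)) = 6371·arcsin(0.29012·sin(-19.298°)) = -611.773 km
|dₓₜ| = 611.773 km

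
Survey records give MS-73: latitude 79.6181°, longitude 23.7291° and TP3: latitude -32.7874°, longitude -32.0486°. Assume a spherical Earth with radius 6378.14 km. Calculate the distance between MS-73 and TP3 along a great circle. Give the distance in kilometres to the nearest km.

12978 km

Δφ = -112.4055°,  Δλ = -55.7777°
a = sin²(Δφ/2) + cos φ₁ cos φ₂ sin²(Δλ/2) = 0.723727
c = 2·arcsin(√a) = 2.034713 rad = 116.5805°
d = R·c = 6378.14 × 2.034713 = 12977.7 km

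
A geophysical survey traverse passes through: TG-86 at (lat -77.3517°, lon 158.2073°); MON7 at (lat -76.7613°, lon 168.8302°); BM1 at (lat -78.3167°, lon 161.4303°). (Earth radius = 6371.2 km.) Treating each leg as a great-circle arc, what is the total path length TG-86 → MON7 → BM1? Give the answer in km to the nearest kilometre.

520 km

TG-86→MON7: c = 0.042723 rad, d = 272.20 km
MON7→BM1: c = 0.038853 rad, d = 247.54 km
Total = 272.20 + 247.54 = 519.74 km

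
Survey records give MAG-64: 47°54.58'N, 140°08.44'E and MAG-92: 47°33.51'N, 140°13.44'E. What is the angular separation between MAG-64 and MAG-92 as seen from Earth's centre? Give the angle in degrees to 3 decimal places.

MAG-64: φ = +47.90967°, λ = +140.14067°
MAG-92: φ = +47.55850°, λ = +140.22400°
Δφ = -0.3512°,  Δλ = 0.0833°
a = sin²(Δφ/2) + cos φ₁ cos φ₂ sin²(Δλ/2) = 0.000010
c = 2·arcsin(√a) = 0.006207 rad = 0.3556°

0.356°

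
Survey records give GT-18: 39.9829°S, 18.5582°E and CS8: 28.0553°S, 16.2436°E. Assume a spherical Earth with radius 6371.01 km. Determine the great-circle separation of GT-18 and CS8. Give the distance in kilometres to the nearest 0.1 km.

Δφ = 11.9276°,  Δλ = -2.3146°
a = sin²(Δφ/2) + cos φ₁ cos φ₂ sin²(Δλ/2) = 0.011071
c = 2·arcsin(√a) = 0.210829 rad = 12.0796°
d = R·c = 6371.01 × 0.210829 = 1343.2 km

1343.2 km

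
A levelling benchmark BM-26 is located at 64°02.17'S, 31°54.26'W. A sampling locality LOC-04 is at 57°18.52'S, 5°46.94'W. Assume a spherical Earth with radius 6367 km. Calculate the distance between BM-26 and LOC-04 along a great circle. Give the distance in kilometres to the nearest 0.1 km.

1590.5 km

BM-26: φ = -64.03617°, λ = -31.90433°
LOC-04: φ = -57.30867°, λ = -5.78233°
Δφ = 6.7275°,  Δλ = 26.1220°
a = sin²(Δφ/2) + cos φ₁ cos φ₂ sin²(Δλ/2) = 0.015519
c = 2·arcsin(√a) = 0.249800 rad = 14.3125°
d = R·c = 6367 × 0.249800 = 1590.5 km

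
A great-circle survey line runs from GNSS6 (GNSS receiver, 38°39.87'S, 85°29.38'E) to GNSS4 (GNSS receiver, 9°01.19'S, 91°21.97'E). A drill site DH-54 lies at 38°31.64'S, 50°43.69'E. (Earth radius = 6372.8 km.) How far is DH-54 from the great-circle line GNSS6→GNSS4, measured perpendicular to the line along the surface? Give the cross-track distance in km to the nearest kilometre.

GNSS6: φ = -38.66450°, λ = +85.48967°
GNSS4: φ = -9.01983°, λ = +91.36617°
DH-54: φ = -38.52733°, λ = +50.72817°
δ₁₃ = central angle GNSS6→DH-54 = 0.471294 rad  (haversine)
θ₁₃ = bearing GNSS6→DH-54 = 259.232°,  θ₁₂ = bearing GNSS6→GNSS4 = 11.628°
dₓₜ = R·arcsin(sin δ₁₃ · sin(θ₁₃ − θ₁₂)) = 6372.8·arcsin(0.45404·sin(247.603°)) = -2760.785 km
|dₓₜ| = 2760.785 km

2761 km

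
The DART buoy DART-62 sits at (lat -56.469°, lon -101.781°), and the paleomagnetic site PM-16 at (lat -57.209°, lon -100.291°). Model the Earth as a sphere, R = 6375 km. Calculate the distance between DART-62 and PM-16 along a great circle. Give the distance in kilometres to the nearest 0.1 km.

Δφ = -0.7400°,  Δλ = 1.4900°
a = sin²(Δφ/2) + cos φ₁ cos φ₂ sin²(Δλ/2) = 0.000092
c = 2·arcsin(√a) = 0.019213 rad = 1.1008°
d = R·c = 6375 × 0.019213 = 122.5 km

122.5 km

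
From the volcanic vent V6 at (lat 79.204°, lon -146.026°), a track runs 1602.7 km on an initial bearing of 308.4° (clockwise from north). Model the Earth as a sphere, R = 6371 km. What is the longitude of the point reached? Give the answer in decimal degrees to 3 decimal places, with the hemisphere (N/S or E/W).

132.585°E

δ = d/R = 1602.7/6371 = 0.251562 rad
φ₂ = arcsin(sin φ₁ cos δ + cos φ₁ sin δ cos θ)
   = arcsin(0.98230·0.96852 + 0.18731·0.24892·0.62115) = 78.62098°
λ₂ = λ₁ + atan2(sin θ sin δ cos φ₁, cos δ − sin φ₁ sin φ₂) = 132.58470°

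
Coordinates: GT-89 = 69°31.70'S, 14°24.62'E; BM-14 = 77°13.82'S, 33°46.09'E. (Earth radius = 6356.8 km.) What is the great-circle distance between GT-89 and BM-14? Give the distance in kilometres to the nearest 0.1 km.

GT-89: φ = -69.52833°, λ = +14.41033°
BM-14: φ = -77.23033°, λ = +33.76817°
Δφ = -7.7020°,  Δλ = 19.3578°
a = sin²(Δφ/2) + cos φ₁ cos φ₂ sin²(Δλ/2) = 0.006696
c = 2·arcsin(√a) = 0.163840 rad = 9.3873°
d = R·c = 6356.8 × 0.163840 = 1041.5 km

1041.5 km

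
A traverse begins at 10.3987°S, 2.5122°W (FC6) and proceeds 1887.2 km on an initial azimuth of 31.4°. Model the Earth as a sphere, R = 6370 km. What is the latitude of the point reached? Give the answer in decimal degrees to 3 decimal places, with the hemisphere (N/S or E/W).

δ = d/R = 1887.2/6370 = 0.296264 rad
φ₂ = arcsin(sin φ₁ cos δ + cos φ₁ sin δ cos θ)
   = arcsin(-0.18050·0.95643 + 0.98358·0.29195·0.85355) = 4.15569°
λ₂ = λ₁ + atan2(sin θ sin δ cos φ₁, cos δ − sin φ₁ sin φ₂) = 6.26016°

4.156°N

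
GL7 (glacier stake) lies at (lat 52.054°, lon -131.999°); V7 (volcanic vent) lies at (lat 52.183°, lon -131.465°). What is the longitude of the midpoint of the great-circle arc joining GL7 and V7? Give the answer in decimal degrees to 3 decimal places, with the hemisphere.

131.732°W

Bx = cos φ₂ cos Δλ = 0.613115,  By = cos φ₂ sin Δλ = 0.005714
φₘ = atan2(sin φ₁ + sin φ₂, √((cos φ₁ + Bx)² + By²)) = 52.11880°
λₘ = λ₁ + atan2(By, cos φ₁ + Bx) = -131.73239°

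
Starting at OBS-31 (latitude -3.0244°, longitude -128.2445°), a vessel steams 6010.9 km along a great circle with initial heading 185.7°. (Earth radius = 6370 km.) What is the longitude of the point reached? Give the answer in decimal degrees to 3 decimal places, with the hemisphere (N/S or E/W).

136.661°W

δ = d/R = 6010.9/6370 = 0.943626 rad
φ₂ = arcsin(sin φ₁ cos δ + cos φ₁ sin δ cos θ)
   = arcsin(-0.05276·0.58686 + 0.99861·0.80969·-0.99506) = -56.67098°
λ₂ = λ₁ + atan2(sin θ sin δ cos φ₁, cos δ − sin φ₁ sin φ₂) = -136.66069°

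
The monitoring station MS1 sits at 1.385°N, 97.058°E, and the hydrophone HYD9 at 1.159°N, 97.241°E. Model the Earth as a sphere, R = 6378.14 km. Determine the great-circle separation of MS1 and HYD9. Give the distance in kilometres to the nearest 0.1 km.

Δφ = -0.2260°,  Δλ = 0.1830°
a = sin²(Δφ/2) + cos φ₁ cos φ₂ sin²(Δλ/2) = 0.000006
c = 2·arcsin(√a) = 0.005075 rad = 0.2908°
d = R·c = 6378.14 × 0.005075 = 32.4 km

32.4 km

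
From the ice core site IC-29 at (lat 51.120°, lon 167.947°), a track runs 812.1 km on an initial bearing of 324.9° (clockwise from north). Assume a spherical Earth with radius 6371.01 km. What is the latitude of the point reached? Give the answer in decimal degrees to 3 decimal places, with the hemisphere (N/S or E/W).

δ = d/R = 812.1/6371.01 = 0.127468 rad
φ₂ = arcsin(sin φ₁ cos δ + cos φ₁ sin δ cos θ)
   = arcsin(0.77846·0.99189 + 0.62769·0.12712·0.81815) = 56.86973°
λ₂ = λ₁ + atan2(sin θ sin δ cos φ₁, cos δ − sin φ₁ sin φ₂) = 160.26106°

56.870°N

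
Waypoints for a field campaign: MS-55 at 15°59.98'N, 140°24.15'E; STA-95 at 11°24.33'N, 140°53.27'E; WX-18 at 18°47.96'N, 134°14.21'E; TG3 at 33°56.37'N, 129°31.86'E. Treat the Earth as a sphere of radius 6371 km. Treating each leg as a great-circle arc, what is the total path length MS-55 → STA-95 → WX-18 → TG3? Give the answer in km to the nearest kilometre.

MS-55: φ = +15.99967°, λ = +140.40250°
STA-95: φ = +11.40550°, λ = +140.88783°
WX-18: φ = +18.79933°, λ = +134.23683°
TG3: φ = +33.93950°, λ = +129.53100°
MS-55→STA-95: c = 0.080604 rad, d = 513.53 km
STA-95→WX-18: c = 0.170854 rad, d = 1088.51 km
WX-18→TG3: c = 0.274199 rad, d = 1746.92 km
Total = 513.53 + 1088.51 + 1746.92 = 3348.96 km

3349 km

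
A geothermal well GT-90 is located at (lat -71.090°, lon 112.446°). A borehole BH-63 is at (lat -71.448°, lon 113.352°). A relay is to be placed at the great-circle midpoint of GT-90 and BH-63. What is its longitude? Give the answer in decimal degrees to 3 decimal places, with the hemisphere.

112.895°E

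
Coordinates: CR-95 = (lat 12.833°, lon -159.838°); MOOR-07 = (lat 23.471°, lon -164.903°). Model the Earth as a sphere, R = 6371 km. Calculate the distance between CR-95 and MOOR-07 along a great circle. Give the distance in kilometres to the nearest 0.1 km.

1297.9 km

Δφ = 10.6380°,  Δλ = -5.0650°
a = sin²(Δφ/2) + cos φ₁ cos φ₂ sin²(Δλ/2) = 0.010340
c = 2·arcsin(√a) = 0.203719 rad = 11.6723°
d = R·c = 6371 × 0.203719 = 1297.9 km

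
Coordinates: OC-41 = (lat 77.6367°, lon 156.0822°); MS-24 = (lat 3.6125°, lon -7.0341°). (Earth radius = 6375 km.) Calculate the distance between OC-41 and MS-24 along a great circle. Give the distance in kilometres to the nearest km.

10928 km

Δφ = -74.0242°,  Δλ = -163.1163°
a = sin²(Δφ/2) + cos φ₁ cos φ₂ sin²(Δλ/2) = 0.571463
c = 2·arcsin(√a) = 1.714214 rad = 98.2172°
d = R·c = 6375 × 1.714214 = 10928.1 km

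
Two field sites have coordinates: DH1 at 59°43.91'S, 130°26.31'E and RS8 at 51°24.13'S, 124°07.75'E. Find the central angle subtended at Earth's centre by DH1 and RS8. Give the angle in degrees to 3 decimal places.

9.052°

DH1: φ = -59.73183°, λ = +130.43850°
RS8: φ = -51.40217°, λ = +124.12917°
Δφ = 8.3297°,  Δλ = -6.3093°
a = sin²(Δφ/2) + cos φ₁ cos φ₂ sin²(Δλ/2) = 0.006227
c = 2·arcsin(√a) = 0.157985 rad = 9.0519°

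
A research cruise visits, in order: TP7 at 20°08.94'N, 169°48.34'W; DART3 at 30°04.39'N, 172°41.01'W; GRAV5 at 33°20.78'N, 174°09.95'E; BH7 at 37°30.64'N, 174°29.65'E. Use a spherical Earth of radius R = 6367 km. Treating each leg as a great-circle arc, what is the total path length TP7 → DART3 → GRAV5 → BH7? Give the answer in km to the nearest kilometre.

TP7: φ = +20.14900°, λ = -169.80567°
DART3: φ = +30.07317°, λ = -172.68350°
GRAV5: φ = +33.34633°, λ = +174.16583°
BH7: φ = +37.51067°, λ = +174.49417°
TP7→DART3: c = 0.179057 rad, d = 1140.05 km
DART3→GRAV5: c = 0.203276 rad, d = 1294.26 km
GRAV5→BH7: c = 0.072831 rad, d = 463.71 km
Total = 1140.05 + 1294.26 + 463.71 = 2898.03 km

2898 km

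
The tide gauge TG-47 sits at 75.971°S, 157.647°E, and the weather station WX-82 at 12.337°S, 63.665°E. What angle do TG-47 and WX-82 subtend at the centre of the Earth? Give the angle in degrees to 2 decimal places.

79.00°

Δφ = 63.6340°,  Δλ = -93.9820°
a = sin²(Δφ/2) + cos φ₁ cos φ₂ sin²(Δλ/2) = 0.404578
c = 2·arcsin(√a) = 1.378775 rad = 78.9980°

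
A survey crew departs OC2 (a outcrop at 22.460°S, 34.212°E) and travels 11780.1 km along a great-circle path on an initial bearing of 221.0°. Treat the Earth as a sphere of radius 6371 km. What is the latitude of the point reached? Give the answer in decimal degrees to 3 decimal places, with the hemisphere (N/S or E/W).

34.452°S

δ = d/R = 11780.1/6371 = 1.849019 rad
φ₂ = arcsin(sin φ₁ cos δ + cos φ₁ sin δ cos θ)
   = arcsin(-0.38204·-0.27465 + 0.92415·0.96155·-0.75471) = -34.45200°
λ₂ = λ₁ + atan2(sin θ sin δ cos φ₁, cos δ − sin φ₁ sin φ₂) = -95.87982°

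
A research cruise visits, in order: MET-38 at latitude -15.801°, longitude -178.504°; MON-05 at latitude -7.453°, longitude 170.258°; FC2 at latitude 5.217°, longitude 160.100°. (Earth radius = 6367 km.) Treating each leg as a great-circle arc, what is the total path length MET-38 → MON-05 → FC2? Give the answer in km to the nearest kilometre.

MET-38→MON-05: c = 0.240953 rad, d = 1534.15 km
MON-05→FC2: c = 0.283181 rad, d = 1803.01 km
Total = 1534.15 + 1803.01 = 3337.16 km

3337 km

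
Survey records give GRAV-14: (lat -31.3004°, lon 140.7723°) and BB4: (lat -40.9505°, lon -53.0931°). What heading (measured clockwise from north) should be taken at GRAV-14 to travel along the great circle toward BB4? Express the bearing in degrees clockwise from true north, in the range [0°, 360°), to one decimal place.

Δλ = 166.1346°
y = sin Δλ · cos φ₂ = 0.180996
x = cos φ₁ sin φ₂ − sin φ₁ cos φ₂ cos Δλ = -0.940967
θ = atan2(y, x) = 169.1121° → 169.1121° (mod 360°)

169.1°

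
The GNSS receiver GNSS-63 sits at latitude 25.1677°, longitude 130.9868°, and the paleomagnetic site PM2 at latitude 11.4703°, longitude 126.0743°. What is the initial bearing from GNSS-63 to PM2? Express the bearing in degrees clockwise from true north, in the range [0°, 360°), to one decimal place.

199.6°

Δλ = -4.9125°
y = sin Δλ · cos φ₂ = -0.083924
x = cos φ₁ sin φ₂ − sin φ₁ cos φ₂ cos Δλ = -0.235263
θ = atan2(y, x) = -160.3675° → 199.6325° (mod 360°)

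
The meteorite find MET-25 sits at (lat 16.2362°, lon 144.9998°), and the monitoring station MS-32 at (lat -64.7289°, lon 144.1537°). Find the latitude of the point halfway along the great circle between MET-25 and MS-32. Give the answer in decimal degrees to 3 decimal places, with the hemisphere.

24.247°S

Bx = cos φ₂ cos Δλ = 0.426855,  By = cos φ₂ sin Δλ = -0.006304
φₘ = atan2(sin φ₁ + sin φ₂, √((cos φ₁ + Bx)² + By²)) = -24.24685°
λₘ = λ₁ + atan2(By, cos φ₁ + Bx) = 144.73939°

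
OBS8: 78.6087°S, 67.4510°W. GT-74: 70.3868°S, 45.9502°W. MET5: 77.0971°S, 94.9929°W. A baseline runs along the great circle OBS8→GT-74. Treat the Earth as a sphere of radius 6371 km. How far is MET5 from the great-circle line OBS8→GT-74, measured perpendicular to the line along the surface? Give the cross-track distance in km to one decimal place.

467.1 km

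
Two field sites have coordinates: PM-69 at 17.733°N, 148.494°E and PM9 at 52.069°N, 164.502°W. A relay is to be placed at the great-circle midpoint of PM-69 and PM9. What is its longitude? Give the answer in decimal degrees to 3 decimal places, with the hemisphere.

166.642°E

Bx = cos φ₂ cos Δλ = 0.419201,  By = cos φ₂ sin Δλ = 0.449601
φₘ = atan2(sin φ₁ + sin φ₂, √((cos φ₁ + Bx)² + By²)) = 37.14112°
λₘ = λ₁ + atan2(By, cos φ₁ + Bx) = 166.64171°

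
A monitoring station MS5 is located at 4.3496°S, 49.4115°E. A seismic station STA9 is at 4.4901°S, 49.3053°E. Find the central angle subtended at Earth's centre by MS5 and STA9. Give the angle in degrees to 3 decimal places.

0.176°

Δφ = -0.1405°,  Δλ = -0.1062°
a = sin²(Δφ/2) + cos φ₁ cos φ₂ sin²(Δλ/2) = 0.000002
c = 2·arcsin(√a) = 0.003071 rad = 0.1759°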